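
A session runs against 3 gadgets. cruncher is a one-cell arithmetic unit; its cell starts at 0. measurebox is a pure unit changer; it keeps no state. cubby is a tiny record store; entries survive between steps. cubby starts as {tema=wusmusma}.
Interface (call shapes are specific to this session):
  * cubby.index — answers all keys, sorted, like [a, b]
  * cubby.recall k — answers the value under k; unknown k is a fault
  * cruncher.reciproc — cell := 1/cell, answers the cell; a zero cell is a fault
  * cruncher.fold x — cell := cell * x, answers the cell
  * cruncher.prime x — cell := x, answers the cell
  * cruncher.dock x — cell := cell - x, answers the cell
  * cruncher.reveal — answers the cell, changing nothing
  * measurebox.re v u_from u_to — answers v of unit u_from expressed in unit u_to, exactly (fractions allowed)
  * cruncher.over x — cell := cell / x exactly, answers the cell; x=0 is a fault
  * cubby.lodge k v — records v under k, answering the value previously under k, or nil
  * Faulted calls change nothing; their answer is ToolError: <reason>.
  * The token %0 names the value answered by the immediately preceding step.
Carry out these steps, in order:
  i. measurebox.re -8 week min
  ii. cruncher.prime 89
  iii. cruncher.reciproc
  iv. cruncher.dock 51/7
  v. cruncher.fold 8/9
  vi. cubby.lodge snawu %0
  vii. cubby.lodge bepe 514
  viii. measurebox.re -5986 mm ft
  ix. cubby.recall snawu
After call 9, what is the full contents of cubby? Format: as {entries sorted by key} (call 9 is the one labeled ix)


Answer: {bepe=514, snawu=-36256/5607, tema=wusmusma}

Derivation:
;; re(-8, week, min) => -80640
;; prime(89) => 89
;; reciproc() => 1/89
;; dock(51/7) => -4532/623
;; fold(8/9) => -36256/5607
;; lodge(snawu, %0) => nil
;; lodge(bepe, 514) => nil
;; re(-5986, mm, ft) => -14965/762
;; recall(snawu) => -36256/5607


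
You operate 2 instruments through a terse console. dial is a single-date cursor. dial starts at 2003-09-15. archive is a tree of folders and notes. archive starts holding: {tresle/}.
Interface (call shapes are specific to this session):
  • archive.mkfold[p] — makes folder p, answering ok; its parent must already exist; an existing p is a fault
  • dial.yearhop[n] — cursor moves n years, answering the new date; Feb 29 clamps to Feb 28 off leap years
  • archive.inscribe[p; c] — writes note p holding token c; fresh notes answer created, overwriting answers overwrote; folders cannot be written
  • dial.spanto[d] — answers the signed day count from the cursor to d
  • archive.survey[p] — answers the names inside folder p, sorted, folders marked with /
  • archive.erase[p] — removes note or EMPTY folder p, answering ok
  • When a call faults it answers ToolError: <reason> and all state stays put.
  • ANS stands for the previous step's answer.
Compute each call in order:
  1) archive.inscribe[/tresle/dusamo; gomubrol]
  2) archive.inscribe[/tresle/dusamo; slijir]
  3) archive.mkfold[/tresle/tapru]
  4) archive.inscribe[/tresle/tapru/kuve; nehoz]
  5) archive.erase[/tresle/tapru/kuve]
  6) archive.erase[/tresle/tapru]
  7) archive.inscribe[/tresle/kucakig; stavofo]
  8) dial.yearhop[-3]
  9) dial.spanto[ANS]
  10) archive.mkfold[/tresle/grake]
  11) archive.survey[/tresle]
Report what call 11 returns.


Answer: [dusamo, grake/, kucakig]

Derivation:
;; archive.inscribe(p=/tresle/dusamo, c=gomubrol) ~> created
;; archive.inscribe(p=/tresle/dusamo, c=slijir) ~> overwrote
;; archive.mkfold(p=/tresle/tapru) ~> ok
;; archive.inscribe(p=/tresle/tapru/kuve, c=nehoz) ~> created
;; archive.erase(p=/tresle/tapru/kuve) ~> ok
;; archive.erase(p=/tresle/tapru) ~> ok
;; archive.inscribe(p=/tresle/kucakig, c=stavofo) ~> created
;; dial.yearhop(n=-3) ~> 2000-09-15
;; dial.spanto(d=ANS) ~> 0
;; archive.mkfold(p=/tresle/grake) ~> ok
;; archive.survey(p=/tresle) ~> [dusamo, grake/, kucakig]


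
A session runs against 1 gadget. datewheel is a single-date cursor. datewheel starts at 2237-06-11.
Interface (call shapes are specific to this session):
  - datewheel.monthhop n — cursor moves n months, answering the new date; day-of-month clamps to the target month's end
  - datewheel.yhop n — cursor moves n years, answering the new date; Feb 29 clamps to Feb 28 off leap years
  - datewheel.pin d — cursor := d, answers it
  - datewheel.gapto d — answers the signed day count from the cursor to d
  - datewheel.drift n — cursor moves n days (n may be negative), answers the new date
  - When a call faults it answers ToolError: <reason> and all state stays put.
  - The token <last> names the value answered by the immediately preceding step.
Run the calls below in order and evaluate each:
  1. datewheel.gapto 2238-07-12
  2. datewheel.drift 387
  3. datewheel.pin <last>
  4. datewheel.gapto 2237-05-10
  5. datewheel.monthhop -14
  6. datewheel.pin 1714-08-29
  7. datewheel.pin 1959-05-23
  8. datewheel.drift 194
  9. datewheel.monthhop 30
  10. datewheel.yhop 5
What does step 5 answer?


→ gapto(2238-07-12)
← 396
→ drift(387)
← 2238-07-03
→ pin(<last>)
← 2238-07-03
→ gapto(2237-05-10)
← -419
→ monthhop(-14)
← 2237-05-03
→ pin(1714-08-29)
← 1714-08-29
→ pin(1959-05-23)
← 1959-05-23
→ drift(194)
← 1959-12-03
→ monthhop(30)
← 1962-06-03
→ yhop(5)
← 1967-06-03

Answer: 2237-05-03


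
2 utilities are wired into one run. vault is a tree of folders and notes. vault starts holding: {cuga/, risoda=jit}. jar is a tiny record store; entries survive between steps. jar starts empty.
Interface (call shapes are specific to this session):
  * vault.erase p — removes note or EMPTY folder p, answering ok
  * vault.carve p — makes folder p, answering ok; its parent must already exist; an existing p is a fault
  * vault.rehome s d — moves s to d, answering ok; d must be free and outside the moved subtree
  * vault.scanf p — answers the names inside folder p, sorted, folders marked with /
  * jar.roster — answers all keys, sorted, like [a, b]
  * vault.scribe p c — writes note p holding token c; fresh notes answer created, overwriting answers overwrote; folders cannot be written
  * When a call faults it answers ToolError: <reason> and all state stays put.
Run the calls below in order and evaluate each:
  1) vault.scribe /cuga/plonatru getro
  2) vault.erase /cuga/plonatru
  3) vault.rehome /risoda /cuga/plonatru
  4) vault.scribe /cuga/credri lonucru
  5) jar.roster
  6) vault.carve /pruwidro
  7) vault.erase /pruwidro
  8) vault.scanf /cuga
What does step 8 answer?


Answer: [credri, plonatru]

Derivation:
-- vault.scribe(p: /cuga/plonatru, c: getro) => created
-- vault.erase(p: /cuga/plonatru) => ok
-- vault.rehome(s: /risoda, d: /cuga/plonatru) => ok
-- vault.scribe(p: /cuga/credri, c: lonucru) => created
-- jar.roster() => []
-- vault.carve(p: /pruwidro) => ok
-- vault.erase(p: /pruwidro) => ok
-- vault.scanf(p: /cuga) => [credri, plonatru]


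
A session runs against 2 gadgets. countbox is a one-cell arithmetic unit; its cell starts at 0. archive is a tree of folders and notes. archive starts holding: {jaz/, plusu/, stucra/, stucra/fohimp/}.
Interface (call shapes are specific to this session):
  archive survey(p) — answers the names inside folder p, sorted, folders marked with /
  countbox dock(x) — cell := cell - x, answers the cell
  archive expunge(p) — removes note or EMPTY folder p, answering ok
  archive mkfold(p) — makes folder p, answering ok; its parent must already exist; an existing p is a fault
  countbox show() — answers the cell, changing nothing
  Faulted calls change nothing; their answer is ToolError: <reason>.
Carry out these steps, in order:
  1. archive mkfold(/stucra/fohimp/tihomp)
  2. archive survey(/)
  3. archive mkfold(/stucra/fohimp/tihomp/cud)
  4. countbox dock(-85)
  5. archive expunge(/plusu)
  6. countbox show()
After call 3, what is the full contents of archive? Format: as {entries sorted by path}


% 1. archive mkfold(p: /stucra/fohimp/tihomp) : ok
% 2. archive survey(p: /) : [jaz/, plusu/, stucra/]
% 3. archive mkfold(p: /stucra/fohimp/tihomp/cud) : ok
% 4. countbox dock(x: -85) : 85
% 5. archive expunge(p: /plusu) : ok
% 6. countbox show() : 85

Answer: {jaz/, plusu/, stucra/, stucra/fohimp/, stucra/fohimp/tihomp/, stucra/fohimp/tihomp/cud/}


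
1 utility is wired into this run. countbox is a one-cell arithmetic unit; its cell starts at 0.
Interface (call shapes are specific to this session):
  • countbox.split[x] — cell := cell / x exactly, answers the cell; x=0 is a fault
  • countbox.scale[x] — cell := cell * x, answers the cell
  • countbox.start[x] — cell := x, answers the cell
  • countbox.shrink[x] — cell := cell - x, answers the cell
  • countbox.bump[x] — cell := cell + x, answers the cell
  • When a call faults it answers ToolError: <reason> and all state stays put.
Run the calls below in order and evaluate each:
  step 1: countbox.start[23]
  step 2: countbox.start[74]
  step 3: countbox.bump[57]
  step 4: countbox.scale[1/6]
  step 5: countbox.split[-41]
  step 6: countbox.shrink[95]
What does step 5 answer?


Answer: -131/246

Derivation:
Step: start[x='23']
Result: 23
Step: start[x='74']
Result: 74
Step: bump[x='57']
Result: 131
Step: scale[x='1/6']
Result: 131/6
Step: split[x='-41']
Result: -131/246
Step: shrink[x='95']
Result: -23501/246


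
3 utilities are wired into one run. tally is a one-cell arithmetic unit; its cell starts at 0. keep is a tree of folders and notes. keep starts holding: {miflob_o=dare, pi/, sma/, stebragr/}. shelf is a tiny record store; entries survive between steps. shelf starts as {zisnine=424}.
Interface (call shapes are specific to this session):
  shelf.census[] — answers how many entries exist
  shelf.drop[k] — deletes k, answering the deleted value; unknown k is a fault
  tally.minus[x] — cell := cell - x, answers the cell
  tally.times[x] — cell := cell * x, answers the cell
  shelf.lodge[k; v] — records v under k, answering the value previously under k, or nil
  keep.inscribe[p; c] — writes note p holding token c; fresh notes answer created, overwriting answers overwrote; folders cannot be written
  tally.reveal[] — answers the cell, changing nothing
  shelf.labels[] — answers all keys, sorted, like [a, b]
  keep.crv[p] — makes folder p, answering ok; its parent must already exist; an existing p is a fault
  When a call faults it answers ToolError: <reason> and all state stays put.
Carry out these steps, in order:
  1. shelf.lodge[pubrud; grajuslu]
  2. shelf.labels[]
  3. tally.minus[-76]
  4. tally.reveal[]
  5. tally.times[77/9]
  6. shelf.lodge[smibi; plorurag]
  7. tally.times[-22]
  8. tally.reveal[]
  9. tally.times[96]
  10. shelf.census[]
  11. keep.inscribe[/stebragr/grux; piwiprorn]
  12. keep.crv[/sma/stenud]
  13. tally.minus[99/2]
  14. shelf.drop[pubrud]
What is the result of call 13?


Answer: -8239913/6

Derivation:
→ lodge(pubrud, grajuslu)
← nil
→ labels()
← [pubrud, zisnine]
→ minus(-76)
← 76
→ reveal()
← 76
→ times(77/9)
← 5852/9
→ lodge(smibi, plorurag)
← nil
→ times(-22)
← -128744/9
→ reveal()
← -128744/9
→ times(96)
← -4119808/3
→ census()
← 3
→ inscribe(/stebragr/grux, piwiprorn)
← created
→ crv(/sma/stenud)
← ok
→ minus(99/2)
← -8239913/6
→ drop(pubrud)
← grajuslu


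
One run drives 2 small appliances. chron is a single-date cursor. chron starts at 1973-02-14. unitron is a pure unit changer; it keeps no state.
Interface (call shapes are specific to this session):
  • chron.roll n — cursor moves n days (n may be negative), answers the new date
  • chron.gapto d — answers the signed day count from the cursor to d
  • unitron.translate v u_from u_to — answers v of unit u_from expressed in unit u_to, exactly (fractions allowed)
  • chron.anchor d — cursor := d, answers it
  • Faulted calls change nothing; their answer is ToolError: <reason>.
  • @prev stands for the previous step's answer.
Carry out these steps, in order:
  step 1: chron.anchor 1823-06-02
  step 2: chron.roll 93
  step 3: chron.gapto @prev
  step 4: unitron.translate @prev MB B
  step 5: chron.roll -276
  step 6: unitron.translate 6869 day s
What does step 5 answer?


-> anchor(d='1823-06-02')
<- 1823-06-02
-> roll(n='93')
<- 1823-09-03
-> gapto(d='@prev')
<- 0
-> translate(v='@prev', u_from='MB', u_to='B')
<- 0
-> roll(n='-276')
<- 1822-12-01
-> translate(v='6869', u_from='day', u_to='s')
<- 593481600

Answer: 1822-12-01


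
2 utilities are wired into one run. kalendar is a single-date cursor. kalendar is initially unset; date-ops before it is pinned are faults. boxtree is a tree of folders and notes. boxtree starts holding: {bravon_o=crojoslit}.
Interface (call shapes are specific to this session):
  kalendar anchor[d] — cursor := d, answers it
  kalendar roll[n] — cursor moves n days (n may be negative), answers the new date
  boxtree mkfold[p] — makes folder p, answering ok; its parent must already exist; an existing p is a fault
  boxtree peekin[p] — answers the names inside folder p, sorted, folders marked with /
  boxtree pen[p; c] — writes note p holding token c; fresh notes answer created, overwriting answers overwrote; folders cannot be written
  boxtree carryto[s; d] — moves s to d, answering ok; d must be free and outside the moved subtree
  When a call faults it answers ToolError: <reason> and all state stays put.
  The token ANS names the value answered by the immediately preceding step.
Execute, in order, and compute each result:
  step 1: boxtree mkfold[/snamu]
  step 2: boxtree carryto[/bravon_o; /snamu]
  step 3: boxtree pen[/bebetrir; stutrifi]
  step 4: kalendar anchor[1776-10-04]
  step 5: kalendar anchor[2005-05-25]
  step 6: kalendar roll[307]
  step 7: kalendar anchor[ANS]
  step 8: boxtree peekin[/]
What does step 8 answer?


Answer: [bebetrir, bravon_o, snamu/]

Derivation:
·→ boxtree mkfold(p: /snamu)
·← ok
·→ boxtree carryto(s: /bravon_o, d: /snamu)
·← ToolError: exists
·→ boxtree pen(p: /bebetrir, c: stutrifi)
·← created
·→ kalendar anchor(d: 1776-10-04)
·← 1776-10-04
·→ kalendar anchor(d: 2005-05-25)
·← 2005-05-25
·→ kalendar roll(n: 307)
·← 2006-03-28
·→ kalendar anchor(d: ANS)
·← 2006-03-28
·→ boxtree peekin(p: /)
·← [bebetrir, bravon_o, snamu/]


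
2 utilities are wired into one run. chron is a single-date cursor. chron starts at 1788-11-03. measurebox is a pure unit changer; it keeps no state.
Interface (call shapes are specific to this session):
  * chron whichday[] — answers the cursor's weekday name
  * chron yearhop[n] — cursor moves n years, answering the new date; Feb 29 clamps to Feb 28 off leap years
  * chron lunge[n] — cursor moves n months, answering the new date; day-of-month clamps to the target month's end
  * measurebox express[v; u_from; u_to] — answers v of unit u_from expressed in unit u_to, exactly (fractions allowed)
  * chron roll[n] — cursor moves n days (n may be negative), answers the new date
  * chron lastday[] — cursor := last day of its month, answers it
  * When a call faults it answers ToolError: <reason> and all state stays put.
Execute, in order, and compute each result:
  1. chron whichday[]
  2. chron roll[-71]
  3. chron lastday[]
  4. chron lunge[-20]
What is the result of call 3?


Answer: 1788-08-31

Derivation:
Do: chron whichday[]
See: Monday
Do: chron roll[n=-71]
See: 1788-08-24
Do: chron lastday[]
See: 1788-08-31
Do: chron lunge[n=-20]
See: 1786-12-31


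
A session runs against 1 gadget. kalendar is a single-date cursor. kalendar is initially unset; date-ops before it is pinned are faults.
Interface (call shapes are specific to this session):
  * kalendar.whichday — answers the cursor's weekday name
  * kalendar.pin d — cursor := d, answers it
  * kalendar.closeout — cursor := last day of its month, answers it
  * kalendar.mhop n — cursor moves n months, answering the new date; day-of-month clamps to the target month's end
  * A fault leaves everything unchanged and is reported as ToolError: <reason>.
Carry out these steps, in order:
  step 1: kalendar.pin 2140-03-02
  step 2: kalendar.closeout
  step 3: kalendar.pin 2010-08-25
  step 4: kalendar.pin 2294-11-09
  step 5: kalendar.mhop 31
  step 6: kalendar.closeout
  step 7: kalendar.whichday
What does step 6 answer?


% kalendar.pin(d=2140-03-02) => 2140-03-02
% kalendar.closeout() => 2140-03-31
% kalendar.pin(d=2010-08-25) => 2010-08-25
% kalendar.pin(d=2294-11-09) => 2294-11-09
% kalendar.mhop(n=31) => 2297-06-09
% kalendar.closeout() => 2297-06-30
% kalendar.whichday() => Wednesday

Answer: 2297-06-30


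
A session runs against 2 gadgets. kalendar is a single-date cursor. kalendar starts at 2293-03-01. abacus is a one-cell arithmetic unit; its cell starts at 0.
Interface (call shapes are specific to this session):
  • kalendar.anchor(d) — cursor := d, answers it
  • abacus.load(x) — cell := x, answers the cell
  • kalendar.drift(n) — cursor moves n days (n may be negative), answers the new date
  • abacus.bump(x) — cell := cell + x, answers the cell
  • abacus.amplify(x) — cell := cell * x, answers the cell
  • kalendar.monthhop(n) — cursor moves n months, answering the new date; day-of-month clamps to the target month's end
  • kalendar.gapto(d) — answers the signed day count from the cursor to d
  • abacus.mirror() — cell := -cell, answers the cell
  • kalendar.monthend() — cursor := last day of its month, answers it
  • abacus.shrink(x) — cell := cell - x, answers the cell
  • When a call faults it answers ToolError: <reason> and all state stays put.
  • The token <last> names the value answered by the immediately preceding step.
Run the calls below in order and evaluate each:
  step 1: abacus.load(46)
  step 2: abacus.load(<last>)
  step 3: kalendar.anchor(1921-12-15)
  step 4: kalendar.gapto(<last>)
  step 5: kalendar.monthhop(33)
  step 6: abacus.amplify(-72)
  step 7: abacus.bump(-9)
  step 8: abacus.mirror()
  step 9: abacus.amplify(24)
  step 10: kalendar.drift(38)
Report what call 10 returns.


Answer: 1924-10-23

Derivation:
Using load with 46, — result: 46.
I run load with <last>: 46.
Now I run anchor with 1921-12-15, which returns 1921-12-15.
I invoke gapto with <last>, and see 0.
Using monthhop with 33, — result: 1924-09-15.
Now I run amplify with -72, — result: -3312.
I run bump with -9, giving -3321.
Using mirror(), and see 3321.
Invoking amplify with 24: 79704.
Invoking drift with 38, → 1924-10-23.


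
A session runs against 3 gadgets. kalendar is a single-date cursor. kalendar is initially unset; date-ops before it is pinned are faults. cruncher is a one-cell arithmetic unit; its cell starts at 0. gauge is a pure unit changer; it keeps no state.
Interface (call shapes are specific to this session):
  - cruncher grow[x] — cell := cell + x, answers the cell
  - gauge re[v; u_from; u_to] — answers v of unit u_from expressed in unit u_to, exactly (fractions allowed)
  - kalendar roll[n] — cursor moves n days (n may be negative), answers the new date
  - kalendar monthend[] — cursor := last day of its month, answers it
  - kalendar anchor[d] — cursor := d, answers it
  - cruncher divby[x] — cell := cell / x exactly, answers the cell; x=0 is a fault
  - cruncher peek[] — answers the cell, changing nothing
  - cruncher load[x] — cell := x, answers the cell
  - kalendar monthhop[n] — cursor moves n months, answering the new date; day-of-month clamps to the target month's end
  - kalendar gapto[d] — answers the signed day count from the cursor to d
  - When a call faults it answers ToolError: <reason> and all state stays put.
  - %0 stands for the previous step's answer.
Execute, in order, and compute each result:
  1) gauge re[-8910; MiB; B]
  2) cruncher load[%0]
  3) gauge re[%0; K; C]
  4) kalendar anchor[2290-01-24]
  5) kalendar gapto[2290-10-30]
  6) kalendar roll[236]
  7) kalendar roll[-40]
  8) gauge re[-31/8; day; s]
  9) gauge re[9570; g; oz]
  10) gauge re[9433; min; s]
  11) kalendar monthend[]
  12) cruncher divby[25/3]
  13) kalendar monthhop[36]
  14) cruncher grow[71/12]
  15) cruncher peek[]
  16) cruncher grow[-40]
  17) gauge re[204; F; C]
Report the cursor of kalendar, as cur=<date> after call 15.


Answer: cur=2293-08-31

Derivation:
Calling gauge re passing v: -8910, u_from: MiB, u_to: B, giving -9342812160.
I run cruncher load passing x: %0, — result: -9342812160.
I try gauge re passing v: %0, u_from: K, u_to: C, — result: -186856248663/20.
Using kalendar anchor passing d: 2290-01-24, and see 2290-01-24.
Then kalendar gapto passing d: 2290-10-30, giving 279.
Then kalendar roll passing n: 236, and get 2290-09-17.
Invoking kalendar roll passing n: -40, yielding 2290-08-08.
I call gauge re passing v: -31/8, u_from: day, u_to: s, and see -334800.
Then gauge re passing v: 9570, u_from: g, u_to: oz, and get 1392000000/4123567.
Invoking gauge re passing v: 9433, u_from: min, u_to: s, and observe 565980.
Using kalendar monthend(), yielding 2290-08-31.
Calling cruncher divby passing x: 25/3, and get -5605687296/5.
Then kalendar monthhop passing n: 36: 2293-08-31.
Then cruncher grow passing x: 71/12, giving -67268247197/60.
Now I run cruncher peek(), — result: -67268247197/60.
Invoking cruncher grow passing x: -40, → -67268249597/60.
I try gauge re passing v: 204, u_from: F, u_to: C, — result: 860/9.


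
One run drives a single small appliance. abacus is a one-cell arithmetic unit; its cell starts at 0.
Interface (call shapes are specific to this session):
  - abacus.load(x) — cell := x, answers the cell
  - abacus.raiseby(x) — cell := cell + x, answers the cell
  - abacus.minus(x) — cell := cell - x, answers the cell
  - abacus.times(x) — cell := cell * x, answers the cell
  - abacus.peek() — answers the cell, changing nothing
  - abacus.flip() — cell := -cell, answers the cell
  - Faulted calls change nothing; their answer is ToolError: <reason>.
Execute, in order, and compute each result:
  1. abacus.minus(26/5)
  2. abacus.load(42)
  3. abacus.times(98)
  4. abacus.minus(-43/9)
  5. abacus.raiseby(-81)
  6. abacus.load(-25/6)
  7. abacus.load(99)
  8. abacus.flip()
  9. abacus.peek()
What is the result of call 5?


Answer: 36358/9

Derivation:
~$ abacus.minus x='26/5'
:: -26/5
~$ abacus.load x='42'
:: 42
~$ abacus.times x='98'
:: 4116
~$ abacus.minus x='-43/9'
:: 37087/9
~$ abacus.raiseby x='-81'
:: 36358/9
~$ abacus.load x='-25/6'
:: -25/6
~$ abacus.load x='99'
:: 99
~$ abacus.flip
:: -99
~$ abacus.peek
:: -99


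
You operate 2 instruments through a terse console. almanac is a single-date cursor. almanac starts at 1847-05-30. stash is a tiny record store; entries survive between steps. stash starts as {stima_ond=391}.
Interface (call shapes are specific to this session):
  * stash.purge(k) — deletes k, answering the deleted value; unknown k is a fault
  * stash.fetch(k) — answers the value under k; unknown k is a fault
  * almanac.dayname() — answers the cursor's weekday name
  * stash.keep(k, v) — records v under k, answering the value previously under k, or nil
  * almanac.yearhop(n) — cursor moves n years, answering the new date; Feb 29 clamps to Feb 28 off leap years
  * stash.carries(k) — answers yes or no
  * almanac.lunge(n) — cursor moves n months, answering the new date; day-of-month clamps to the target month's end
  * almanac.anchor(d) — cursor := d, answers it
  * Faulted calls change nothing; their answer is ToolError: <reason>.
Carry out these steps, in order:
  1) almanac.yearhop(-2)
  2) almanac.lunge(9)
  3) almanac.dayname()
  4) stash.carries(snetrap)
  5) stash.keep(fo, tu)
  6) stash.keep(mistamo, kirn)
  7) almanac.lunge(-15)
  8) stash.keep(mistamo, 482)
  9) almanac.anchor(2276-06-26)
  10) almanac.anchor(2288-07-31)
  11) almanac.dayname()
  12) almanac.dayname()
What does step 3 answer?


% 1. almanac.yearhop(n='-2') => 1845-05-30
% 2. almanac.lunge(n='9') => 1846-02-28
% 3. almanac.dayname() => Saturday
% 4. stash.carries(k='snetrap') => no
% 5. stash.keep(k='fo', v='tu') => nil
% 6. stash.keep(k='mistamo', v='kirn') => nil
% 7. almanac.lunge(n='-15') => 1844-11-28
% 8. stash.keep(k='mistamo', v='482') => kirn
% 9. almanac.anchor(d='2276-06-26') => 2276-06-26
% 10. almanac.anchor(d='2288-07-31') => 2288-07-31
% 11. almanac.dayname() => Tuesday
% 12. almanac.dayname() => Tuesday

Answer: Saturday


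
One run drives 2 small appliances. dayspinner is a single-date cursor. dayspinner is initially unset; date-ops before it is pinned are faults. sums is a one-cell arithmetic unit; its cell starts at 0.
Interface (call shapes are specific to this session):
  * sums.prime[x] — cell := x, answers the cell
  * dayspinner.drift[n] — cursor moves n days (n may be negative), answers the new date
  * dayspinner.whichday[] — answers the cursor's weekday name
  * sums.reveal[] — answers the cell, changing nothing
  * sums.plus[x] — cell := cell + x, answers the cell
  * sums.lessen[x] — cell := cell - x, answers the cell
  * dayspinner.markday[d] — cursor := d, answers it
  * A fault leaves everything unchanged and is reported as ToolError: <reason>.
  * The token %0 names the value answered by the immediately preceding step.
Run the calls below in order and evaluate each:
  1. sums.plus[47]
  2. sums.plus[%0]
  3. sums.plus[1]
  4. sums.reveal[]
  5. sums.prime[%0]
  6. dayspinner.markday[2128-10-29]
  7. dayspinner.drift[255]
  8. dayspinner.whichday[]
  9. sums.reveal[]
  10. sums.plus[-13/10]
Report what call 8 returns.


Answer: Monday

Derivation:
! plus(x→47) -> 47
! plus(x→%0) -> 94
! plus(x→1) -> 95
! reveal() -> 95
! prime(x→%0) -> 95
! markday(d→2128-10-29) -> 2128-10-29
! drift(n→255) -> 2129-07-11
! whichday() -> Monday
! reveal() -> 95
! plus(x→-13/10) -> 937/10


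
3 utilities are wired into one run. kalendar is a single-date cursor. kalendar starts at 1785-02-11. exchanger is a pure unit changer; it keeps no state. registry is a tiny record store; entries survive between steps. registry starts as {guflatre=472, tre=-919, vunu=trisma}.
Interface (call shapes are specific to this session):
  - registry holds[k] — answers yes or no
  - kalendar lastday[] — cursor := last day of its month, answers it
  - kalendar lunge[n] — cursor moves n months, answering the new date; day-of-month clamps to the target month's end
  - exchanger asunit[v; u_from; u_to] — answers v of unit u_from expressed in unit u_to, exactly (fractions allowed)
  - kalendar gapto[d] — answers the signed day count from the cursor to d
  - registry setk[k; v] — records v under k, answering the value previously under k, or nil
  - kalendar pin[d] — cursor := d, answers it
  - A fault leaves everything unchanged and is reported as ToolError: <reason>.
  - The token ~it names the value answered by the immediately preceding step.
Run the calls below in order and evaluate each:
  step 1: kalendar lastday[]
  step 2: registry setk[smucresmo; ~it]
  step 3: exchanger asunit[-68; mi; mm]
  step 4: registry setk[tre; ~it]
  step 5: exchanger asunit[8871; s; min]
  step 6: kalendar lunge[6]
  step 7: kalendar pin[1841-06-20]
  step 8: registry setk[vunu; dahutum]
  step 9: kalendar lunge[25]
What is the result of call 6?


Answer: 1785-08-28

Derivation:
I call kalendar lastday(), yielding 1785-02-28.
Then registry setk passing smucresmo, ~it, which returns nil.
I try exchanger asunit passing -68, mi, mm, and get -109435392.
Then registry setk passing tre, ~it, and observe -919.
Now I run exchanger asunit passing 8871, s, min, giving 2957/20.
Then kalendar lunge passing 6, and observe 1785-08-28.
I call kalendar pin passing 1841-06-20, — result: 1841-06-20.
I invoke registry setk passing vunu, dahutum, and see trisma.
Using kalendar lunge passing 25, and observe 1843-07-20.


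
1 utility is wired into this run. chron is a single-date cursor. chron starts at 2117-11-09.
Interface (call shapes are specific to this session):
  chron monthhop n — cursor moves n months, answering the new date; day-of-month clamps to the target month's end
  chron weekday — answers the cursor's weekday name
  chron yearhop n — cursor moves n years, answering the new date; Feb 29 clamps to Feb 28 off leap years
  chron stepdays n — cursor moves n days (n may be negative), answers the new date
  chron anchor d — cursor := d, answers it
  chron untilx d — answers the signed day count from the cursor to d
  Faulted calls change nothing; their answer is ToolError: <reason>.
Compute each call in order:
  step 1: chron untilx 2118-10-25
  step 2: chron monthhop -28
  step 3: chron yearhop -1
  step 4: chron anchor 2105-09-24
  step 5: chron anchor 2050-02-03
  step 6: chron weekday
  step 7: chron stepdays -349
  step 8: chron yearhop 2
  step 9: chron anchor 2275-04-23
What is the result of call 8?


→ chron untilx(d='2118-10-25')
← 350
→ chron monthhop(n='-28')
← 2115-07-09
→ chron yearhop(n='-1')
← 2114-07-09
→ chron anchor(d='2105-09-24')
← 2105-09-24
→ chron anchor(d='2050-02-03')
← 2050-02-03
→ chron weekday()
← Thursday
→ chron stepdays(n='-349')
← 2049-02-19
→ chron yearhop(n='2')
← 2051-02-19
→ chron anchor(d='2275-04-23')
← 2275-04-23

Answer: 2051-02-19


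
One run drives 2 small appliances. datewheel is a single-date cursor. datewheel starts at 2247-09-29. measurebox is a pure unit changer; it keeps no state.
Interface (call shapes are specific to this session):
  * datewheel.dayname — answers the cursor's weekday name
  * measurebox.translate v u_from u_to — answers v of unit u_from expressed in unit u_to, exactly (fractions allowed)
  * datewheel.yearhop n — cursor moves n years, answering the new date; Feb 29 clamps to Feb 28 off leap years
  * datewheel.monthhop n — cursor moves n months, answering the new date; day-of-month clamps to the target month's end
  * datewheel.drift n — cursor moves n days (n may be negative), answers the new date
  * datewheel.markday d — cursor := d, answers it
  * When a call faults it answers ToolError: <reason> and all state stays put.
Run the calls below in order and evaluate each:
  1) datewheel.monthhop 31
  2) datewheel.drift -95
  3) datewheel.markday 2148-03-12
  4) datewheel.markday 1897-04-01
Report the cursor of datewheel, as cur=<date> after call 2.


Answer: cur=2250-01-24

Derivation:
~$ datewheel.monthhop n: 31
:: 2250-04-29
~$ datewheel.drift n: -95
:: 2250-01-24
~$ datewheel.markday d: 2148-03-12
:: 2148-03-12
~$ datewheel.markday d: 1897-04-01
:: 1897-04-01


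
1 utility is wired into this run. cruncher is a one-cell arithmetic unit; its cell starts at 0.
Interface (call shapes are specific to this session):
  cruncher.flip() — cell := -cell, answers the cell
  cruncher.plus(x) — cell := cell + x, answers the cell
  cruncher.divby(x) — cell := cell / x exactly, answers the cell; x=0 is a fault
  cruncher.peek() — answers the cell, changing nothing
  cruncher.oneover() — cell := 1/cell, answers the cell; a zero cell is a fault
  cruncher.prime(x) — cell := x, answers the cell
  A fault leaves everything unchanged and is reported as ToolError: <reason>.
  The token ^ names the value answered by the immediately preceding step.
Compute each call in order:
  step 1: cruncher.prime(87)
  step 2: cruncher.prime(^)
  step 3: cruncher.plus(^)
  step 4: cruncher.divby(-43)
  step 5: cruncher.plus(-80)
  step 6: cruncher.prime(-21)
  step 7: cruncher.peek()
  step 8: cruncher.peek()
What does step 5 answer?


$ cruncher.prime x→87
= 87
$ cruncher.prime x→^
= 87
$ cruncher.plus x→^
= 174
$ cruncher.divby x→-43
= -174/43
$ cruncher.plus x→-80
= -3614/43
$ cruncher.prime x→-21
= -21
$ cruncher.peek
= -21
$ cruncher.peek
= -21

Answer: -3614/43


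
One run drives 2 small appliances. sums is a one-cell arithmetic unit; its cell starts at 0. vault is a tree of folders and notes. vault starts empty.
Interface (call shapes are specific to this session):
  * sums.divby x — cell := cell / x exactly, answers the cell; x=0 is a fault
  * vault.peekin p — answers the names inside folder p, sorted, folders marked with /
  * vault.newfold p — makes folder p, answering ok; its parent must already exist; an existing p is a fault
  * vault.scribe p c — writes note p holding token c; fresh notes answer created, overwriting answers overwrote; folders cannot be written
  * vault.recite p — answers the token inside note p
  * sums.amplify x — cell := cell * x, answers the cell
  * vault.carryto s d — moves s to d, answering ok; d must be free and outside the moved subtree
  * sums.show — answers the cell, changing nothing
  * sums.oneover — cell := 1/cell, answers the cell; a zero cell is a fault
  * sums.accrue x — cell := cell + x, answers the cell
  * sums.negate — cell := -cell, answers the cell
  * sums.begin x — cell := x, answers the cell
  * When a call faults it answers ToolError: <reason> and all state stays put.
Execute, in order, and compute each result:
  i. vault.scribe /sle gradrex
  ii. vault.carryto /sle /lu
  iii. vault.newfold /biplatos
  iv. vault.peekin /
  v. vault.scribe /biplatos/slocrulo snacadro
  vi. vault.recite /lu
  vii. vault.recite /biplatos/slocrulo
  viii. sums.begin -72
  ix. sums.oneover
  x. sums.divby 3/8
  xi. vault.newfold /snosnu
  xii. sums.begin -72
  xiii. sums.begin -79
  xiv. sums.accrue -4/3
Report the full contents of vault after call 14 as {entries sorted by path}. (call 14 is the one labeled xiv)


Answer: {biplatos/, biplatos/slocrulo=snacadro, lu=gradrex, snosnu/}

Derivation:
# 1. scribe(p='/sle', c='gradrex') : created
# 2. carryto(s='/sle', d='/lu') : ok
# 3. newfold(p='/biplatos') : ok
# 4. peekin(p='/') : [biplatos/, lu]
# 5. scribe(p='/biplatos/slocrulo', c='snacadro') : created
# 6. recite(p='/lu') : gradrex
# 7. recite(p='/biplatos/slocrulo') : snacadro
# 8. begin(x='-72') : -72
# 9. oneover() : -1/72
# 10. divby(x='3/8') : -1/27
# 11. newfold(p='/snosnu') : ok
# 12. begin(x='-72') : -72
# 13. begin(x='-79') : -79
# 14. accrue(x='-4/3') : -241/3


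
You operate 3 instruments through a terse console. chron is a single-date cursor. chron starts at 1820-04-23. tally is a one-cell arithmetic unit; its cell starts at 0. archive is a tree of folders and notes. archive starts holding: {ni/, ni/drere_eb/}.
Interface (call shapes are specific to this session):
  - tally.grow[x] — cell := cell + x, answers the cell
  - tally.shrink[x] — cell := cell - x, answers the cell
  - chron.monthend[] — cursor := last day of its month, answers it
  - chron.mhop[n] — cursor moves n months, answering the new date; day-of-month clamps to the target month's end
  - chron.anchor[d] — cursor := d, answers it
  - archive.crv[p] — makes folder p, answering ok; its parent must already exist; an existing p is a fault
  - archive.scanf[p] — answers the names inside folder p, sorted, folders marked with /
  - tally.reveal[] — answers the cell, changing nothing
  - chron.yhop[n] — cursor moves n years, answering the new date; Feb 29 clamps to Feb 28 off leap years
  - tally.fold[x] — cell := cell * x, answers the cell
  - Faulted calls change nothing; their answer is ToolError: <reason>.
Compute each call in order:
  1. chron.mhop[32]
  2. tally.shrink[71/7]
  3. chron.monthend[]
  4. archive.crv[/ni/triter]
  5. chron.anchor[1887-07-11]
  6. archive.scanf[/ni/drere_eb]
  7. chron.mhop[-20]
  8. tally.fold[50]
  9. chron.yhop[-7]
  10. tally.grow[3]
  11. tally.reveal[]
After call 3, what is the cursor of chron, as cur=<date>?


>>> chron.mhop n='32'
  1822-12-23
>>> tally.shrink x='71/7'
  -71/7
>>> chron.monthend
  1822-12-31
>>> archive.crv p='/ni/triter'
  ok
>>> chron.anchor d='1887-07-11'
  1887-07-11
>>> archive.scanf p='/ni/drere_eb'
  []
>>> chron.mhop n='-20'
  1885-11-11
>>> tally.fold x='50'
  -3550/7
>>> chron.yhop n='-7'
  1878-11-11
>>> tally.grow x='3'
  -3529/7
>>> tally.reveal
  -3529/7

Answer: cur=1822-12-31


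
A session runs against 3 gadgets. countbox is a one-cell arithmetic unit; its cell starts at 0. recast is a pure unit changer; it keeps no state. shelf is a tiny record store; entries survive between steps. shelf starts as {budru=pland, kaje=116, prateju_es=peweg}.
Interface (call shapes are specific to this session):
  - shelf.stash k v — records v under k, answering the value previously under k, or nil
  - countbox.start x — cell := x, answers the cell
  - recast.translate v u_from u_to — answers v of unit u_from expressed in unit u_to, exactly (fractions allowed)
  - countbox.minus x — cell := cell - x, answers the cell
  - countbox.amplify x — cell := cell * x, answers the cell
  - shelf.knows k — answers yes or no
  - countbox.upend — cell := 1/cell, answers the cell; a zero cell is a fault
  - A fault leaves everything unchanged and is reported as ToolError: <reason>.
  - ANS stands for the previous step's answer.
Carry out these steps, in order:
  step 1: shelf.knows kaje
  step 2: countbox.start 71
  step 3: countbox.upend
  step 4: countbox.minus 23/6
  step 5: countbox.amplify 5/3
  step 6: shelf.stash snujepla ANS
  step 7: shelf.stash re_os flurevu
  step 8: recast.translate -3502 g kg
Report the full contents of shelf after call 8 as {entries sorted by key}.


[in] shelf.knows kaje
[out] yes
[in] countbox.start 71
[out] 71
[in] countbox.upend
[out] 1/71
[in] countbox.minus 23/6
[out] -1627/426
[in] countbox.amplify 5/3
[out] -8135/1278
[in] shelf.stash snujepla ANS
[out] nil
[in] shelf.stash re_os flurevu
[out] nil
[in] recast.translate -3502 g kg
[out] -1751/500

Answer: {budru=pland, kaje=116, prateju_es=peweg, re_os=flurevu, snujepla=-8135/1278}


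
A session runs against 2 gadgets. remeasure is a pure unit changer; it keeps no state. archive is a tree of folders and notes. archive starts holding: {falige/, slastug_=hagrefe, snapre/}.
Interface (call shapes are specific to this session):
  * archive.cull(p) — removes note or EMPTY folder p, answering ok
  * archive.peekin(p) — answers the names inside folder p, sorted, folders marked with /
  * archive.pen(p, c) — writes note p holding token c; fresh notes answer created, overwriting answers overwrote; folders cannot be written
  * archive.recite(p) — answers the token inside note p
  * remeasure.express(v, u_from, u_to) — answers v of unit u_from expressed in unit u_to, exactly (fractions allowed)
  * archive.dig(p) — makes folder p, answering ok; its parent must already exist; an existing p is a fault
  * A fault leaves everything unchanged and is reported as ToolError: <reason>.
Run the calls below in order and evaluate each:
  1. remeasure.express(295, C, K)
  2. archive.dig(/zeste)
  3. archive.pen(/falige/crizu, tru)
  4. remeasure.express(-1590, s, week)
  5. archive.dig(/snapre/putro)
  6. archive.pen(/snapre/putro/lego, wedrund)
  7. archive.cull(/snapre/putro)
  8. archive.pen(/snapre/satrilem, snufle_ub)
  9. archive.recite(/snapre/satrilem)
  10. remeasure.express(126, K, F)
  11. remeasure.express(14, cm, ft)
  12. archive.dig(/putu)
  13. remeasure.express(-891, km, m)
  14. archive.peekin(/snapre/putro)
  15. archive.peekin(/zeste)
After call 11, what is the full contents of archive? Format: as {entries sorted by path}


~$ express v→295 u_from→C u_to→K
[out] 11363/20
~$ dig p→/zeste
[out] ok
~$ pen p→/falige/crizu c→tru
[out] created
~$ express v→-1590 u_from→s u_to→week
[out] -53/20160
~$ dig p→/snapre/putro
[out] ok
~$ pen p→/snapre/putro/lego c→wedrund
[out] created
~$ cull p→/snapre/putro
[out] ToolError: not empty
~$ pen p→/snapre/satrilem c→snufle_ub
[out] created
~$ recite p→/snapre/satrilem
[out] snufle_ub
~$ express v→126 u_from→K u_to→F
[out] -23287/100
~$ express v→14 u_from→cm u_to→ft
[out] 175/381
~$ dig p→/putu
[out] ok
~$ express v→-891 u_from→km u_to→m
[out] -891000
~$ peekin p→/snapre/putro
[out] [lego]
~$ peekin p→/zeste
[out] []

Answer: {falige/, falige/crizu=tru, slastug_=hagrefe, snapre/, snapre/putro/, snapre/putro/lego=wedrund, snapre/satrilem=snufle_ub, zeste/}


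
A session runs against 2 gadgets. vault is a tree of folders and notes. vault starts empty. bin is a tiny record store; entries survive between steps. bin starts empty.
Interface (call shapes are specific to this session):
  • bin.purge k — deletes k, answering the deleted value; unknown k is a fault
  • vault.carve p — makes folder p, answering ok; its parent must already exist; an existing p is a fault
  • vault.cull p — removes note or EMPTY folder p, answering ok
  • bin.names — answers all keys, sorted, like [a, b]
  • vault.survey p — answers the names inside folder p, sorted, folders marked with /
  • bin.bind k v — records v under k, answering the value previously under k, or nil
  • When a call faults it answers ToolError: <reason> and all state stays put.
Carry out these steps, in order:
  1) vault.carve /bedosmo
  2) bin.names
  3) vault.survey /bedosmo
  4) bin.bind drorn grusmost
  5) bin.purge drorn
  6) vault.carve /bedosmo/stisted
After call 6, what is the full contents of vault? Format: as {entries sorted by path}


·→ vault.carve(p='/bedosmo')
·← ok
·→ bin.names()
·← []
·→ vault.survey(p='/bedosmo')
·← []
·→ bin.bind(k='drorn', v='grusmost')
·← nil
·→ bin.purge(k='drorn')
·← grusmost
·→ vault.carve(p='/bedosmo/stisted')
·← ok

Answer: {bedosmo/, bedosmo/stisted/}
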